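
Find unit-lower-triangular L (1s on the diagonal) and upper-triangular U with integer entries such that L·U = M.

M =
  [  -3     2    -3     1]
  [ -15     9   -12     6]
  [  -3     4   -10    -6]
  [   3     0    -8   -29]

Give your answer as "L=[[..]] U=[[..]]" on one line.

L=[[1,0,0,0],[5,1,0,0],[1,-2,1,0],[-1,-2,5,1]] U=[[-3,2,-3,1],[0,-1,3,1],[0,0,-1,-5],[0,0,0,-1]]

  row1 -= 5·row0 → [0,-1,3,1]
  row2 -= 1·row0 → [0,2,-7,-7]
  row3 -= -1·row0 → [0,2,-11,-28]
  row2 -= -2·row1 → [0,0,-1,-5]
  row3 -= -2·row1 → [0,0,-5,-26]
  row3 -= 5·row2 → [0,0,0,-1]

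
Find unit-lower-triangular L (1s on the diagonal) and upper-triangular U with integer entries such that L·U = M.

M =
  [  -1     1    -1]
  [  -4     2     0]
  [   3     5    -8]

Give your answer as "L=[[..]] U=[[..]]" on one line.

L=[[1,0,0],[4,1,0],[-3,-4,1]] U=[[-1,1,-1],[0,-2,4],[0,0,5]]

  R1 -= 4·R0 → [0,-2,4]
  R2 -= -3·R0 → [0,8,-11]
  R2 -= -4·R1 → [0,0,5]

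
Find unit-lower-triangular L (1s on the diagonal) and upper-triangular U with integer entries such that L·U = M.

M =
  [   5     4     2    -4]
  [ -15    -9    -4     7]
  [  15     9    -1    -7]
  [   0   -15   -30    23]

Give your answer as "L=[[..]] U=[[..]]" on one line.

  R1 -= -3·R0 → [0,3,2,-5]
  R2 -= 3·R0 → [0,-3,-7,5]
  R3 -= 0·R0 → [0,-15,-30,23]
  R2 -= -1·R1 → [0,0,-5,0]
  R3 -= -5·R1 → [0,0,-20,-2]
  R3 -= 4·R2 → [0,0,0,-2]

L=[[1,0,0,0],[-3,1,0,0],[3,-1,1,0],[0,-5,4,1]] U=[[5,4,2,-4],[0,3,2,-5],[0,0,-5,0],[0,0,0,-2]]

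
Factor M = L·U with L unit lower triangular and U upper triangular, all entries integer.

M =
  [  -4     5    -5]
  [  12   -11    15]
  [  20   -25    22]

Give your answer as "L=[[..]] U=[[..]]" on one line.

  R1 -= -3·R0 → [0,4,0]
  R2 -= -5·R0 → [0,0,-3]
  R2 -= 0·R1 → [0,0,-3]

L=[[1,0,0],[-3,1,0],[-5,0,1]] U=[[-4,5,-5],[0,4,0],[0,0,-3]]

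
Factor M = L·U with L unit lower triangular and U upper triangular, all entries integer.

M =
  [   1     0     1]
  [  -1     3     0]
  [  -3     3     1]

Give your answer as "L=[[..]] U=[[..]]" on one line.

L=[[1,0,0],[-1,1,0],[-3,1,1]] U=[[1,0,1],[0,3,1],[0,0,3]]

  row1 -= -1·row0 → [0,3,1]
  row2 -= -3·row0 → [0,3,4]
  row2 -= 1·row1 → [0,0,3]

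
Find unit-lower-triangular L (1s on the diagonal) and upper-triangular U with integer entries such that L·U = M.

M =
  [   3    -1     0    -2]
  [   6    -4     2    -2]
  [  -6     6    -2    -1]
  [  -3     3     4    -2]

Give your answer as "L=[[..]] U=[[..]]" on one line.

  R1 -= 2·R0 → [0,-2,2,2]
  R2 -= -2·R0 → [0,4,-2,-5]
  R3 -= -1·R0 → [0,2,4,-4]
  R2 -= -2·R1 → [0,0,2,-1]
  R3 -= -1·R1 → [0,0,6,-2]
  R3 -= 3·R2 → [0,0,0,1]

L=[[1,0,0,0],[2,1,0,0],[-2,-2,1,0],[-1,-1,3,1]] U=[[3,-1,0,-2],[0,-2,2,2],[0,0,2,-1],[0,0,0,1]]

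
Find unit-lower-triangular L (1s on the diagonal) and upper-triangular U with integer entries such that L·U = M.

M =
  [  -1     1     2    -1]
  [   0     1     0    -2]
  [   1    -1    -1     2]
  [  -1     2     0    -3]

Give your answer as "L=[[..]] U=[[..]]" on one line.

  row1 -= 0·row0 → [0,1,0,-2]
  row2 -= -1·row0 → [0,0,1,1]
  row3 -= 1·row0 → [0,1,-2,-2]
  row2 -= 0·row1 → [0,0,1,1]
  row3 -= 1·row1 → [0,0,-2,0]
  row3 -= -2·row2 → [0,0,0,2]

L=[[1,0,0,0],[0,1,0,0],[-1,0,1,0],[1,1,-2,1]] U=[[-1,1,2,-1],[0,1,0,-2],[0,0,1,1],[0,0,0,2]]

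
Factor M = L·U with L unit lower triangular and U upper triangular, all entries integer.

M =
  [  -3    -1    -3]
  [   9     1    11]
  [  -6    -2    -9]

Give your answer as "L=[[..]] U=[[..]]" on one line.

L=[[1,0,0],[-3,1,0],[2,0,1]] U=[[-3,-1,-3],[0,-2,2],[0,0,-3]]

  R1 -= -3·R0 → [0,-2,2]
  R2 -= 2·R0 → [0,0,-3]
  R2 -= 0·R1 → [0,0,-3]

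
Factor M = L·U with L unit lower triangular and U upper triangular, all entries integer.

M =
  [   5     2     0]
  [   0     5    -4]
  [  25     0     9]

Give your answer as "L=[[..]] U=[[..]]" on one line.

L=[[1,0,0],[0,1,0],[5,-2,1]] U=[[5,2,0],[0,5,-4],[0,0,1]]

  r1 -= 0·r0 → [0,5,-4]
  r2 -= 5·r0 → [0,-10,9]
  r2 -= -2·r1 → [0,0,1]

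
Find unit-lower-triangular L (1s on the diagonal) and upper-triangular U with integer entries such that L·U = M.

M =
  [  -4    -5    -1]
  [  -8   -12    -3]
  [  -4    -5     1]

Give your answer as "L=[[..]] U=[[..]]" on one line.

  R1 -= 2·R0 → [0,-2,-1]
  R2 -= 1·R0 → [0,0,2]
  R2 -= 0·R1 → [0,0,2]

L=[[1,0,0],[2,1,0],[1,0,1]] U=[[-4,-5,-1],[0,-2,-1],[0,0,2]]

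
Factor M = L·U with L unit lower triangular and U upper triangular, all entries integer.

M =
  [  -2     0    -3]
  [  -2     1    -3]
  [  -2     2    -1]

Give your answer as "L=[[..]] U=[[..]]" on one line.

  R1 -= 1·R0 → [0,1,0]
  R2 -= 1·R0 → [0,2,2]
  R2 -= 2·R1 → [0,0,2]

L=[[1,0,0],[1,1,0],[1,2,1]] U=[[-2,0,-3],[0,1,0],[0,0,2]]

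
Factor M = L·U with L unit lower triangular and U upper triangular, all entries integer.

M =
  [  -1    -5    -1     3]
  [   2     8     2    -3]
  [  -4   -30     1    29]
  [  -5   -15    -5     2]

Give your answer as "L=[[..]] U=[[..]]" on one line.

L=[[1,0,0,0],[-2,1,0,0],[4,5,1,0],[5,-5,0,1]] U=[[-1,-5,-1,3],[0,-2,0,3],[0,0,5,2],[0,0,0,2]]

  r1 -= -2·r0 → [0,-2,0,3]
  r2 -= 4·r0 → [0,-10,5,17]
  r3 -= 5·r0 → [0,10,0,-13]
  r2 -= 5·r1 → [0,0,5,2]
  r3 -= -5·r1 → [0,0,0,2]
  r3 -= 0·r2 → [0,0,0,2]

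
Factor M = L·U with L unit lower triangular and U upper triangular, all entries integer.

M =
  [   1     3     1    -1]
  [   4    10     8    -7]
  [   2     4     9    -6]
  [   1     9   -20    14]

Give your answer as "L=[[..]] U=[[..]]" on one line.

L=[[1,0,0,0],[4,1,0,0],[2,1,1,0],[1,-3,-3,1]] U=[[1,3,1,-1],[0,-2,4,-3],[0,0,3,-1],[0,0,0,3]]

  R1 -= 4·R0 → [0,-2,4,-3]
  R2 -= 2·R0 → [0,-2,7,-4]
  R3 -= 1·R0 → [0,6,-21,15]
  R2 -= 1·R1 → [0,0,3,-1]
  R3 -= -3·R1 → [0,0,-9,6]
  R3 -= -3·R2 → [0,0,0,3]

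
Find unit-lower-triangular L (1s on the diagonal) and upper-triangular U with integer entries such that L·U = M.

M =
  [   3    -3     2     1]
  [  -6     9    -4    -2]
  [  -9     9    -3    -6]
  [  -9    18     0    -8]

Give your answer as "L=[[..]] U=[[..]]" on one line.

L=[[1,0,0,0],[-2,1,0,0],[-3,0,1,0],[-3,3,2,1]] U=[[3,-3,2,1],[0,3,0,0],[0,0,3,-3],[0,0,0,1]]

  r1 -= -2·r0 → [0,3,0,0]
  r2 -= -3·r0 → [0,0,3,-3]
  r3 -= -3·r0 → [0,9,6,-5]
  r2 -= 0·r1 → [0,0,3,-3]
  r3 -= 3·r1 → [0,0,6,-5]
  r3 -= 2·r2 → [0,0,0,1]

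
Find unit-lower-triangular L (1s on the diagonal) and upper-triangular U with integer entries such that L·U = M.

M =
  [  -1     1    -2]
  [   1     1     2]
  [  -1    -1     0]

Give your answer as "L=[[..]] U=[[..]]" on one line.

L=[[1,0,0],[-1,1,0],[1,-1,1]] U=[[-1,1,-2],[0,2,0],[0,0,2]]

  r1 -= -1·r0 → [0,2,0]
  r2 -= 1·r0 → [0,-2,2]
  r2 -= -1·r1 → [0,0,2]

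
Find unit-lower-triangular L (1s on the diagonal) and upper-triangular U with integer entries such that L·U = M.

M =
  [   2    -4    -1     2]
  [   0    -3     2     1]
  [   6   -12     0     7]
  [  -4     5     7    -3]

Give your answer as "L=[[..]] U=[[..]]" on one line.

L=[[1,0,0,0],[0,1,0,0],[3,0,1,0],[-2,1,1,1]] U=[[2,-4,-1,2],[0,-3,2,1],[0,0,3,1],[0,0,0,-1]]

  R1 -= 0·R0 → [0,-3,2,1]
  R2 -= 3·R0 → [0,0,3,1]
  R3 -= -2·R0 → [0,-3,5,1]
  R2 -= 0·R1 → [0,0,3,1]
  R3 -= 1·R1 → [0,0,3,0]
  R3 -= 1·R2 → [0,0,0,-1]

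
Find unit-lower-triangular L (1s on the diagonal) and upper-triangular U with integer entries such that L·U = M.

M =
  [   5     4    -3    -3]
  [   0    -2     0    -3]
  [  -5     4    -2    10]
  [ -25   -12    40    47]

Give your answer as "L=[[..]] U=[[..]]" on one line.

  R1 -= 0·R0 → [0,-2,0,-3]
  R2 -= -1·R0 → [0,8,-5,7]
  R3 -= -5·R0 → [0,8,25,32]
  R2 -= -4·R1 → [0,0,-5,-5]
  R3 -= -4·R1 → [0,0,25,20]
  R3 -= -5·R2 → [0,0,0,-5]

L=[[1,0,0,0],[0,1,0,0],[-1,-4,1,0],[-5,-4,-5,1]] U=[[5,4,-3,-3],[0,-2,0,-3],[0,0,-5,-5],[0,0,0,-5]]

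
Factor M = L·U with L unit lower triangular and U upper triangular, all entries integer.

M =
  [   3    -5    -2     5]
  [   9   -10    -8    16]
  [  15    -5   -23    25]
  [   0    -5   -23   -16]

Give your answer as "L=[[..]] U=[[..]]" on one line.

  row1 -= 3·row0 → [0,5,-2,1]
  row2 -= 5·row0 → [0,20,-13,0]
  row3 -= 0·row0 → [0,-5,-23,-16]
  row2 -= 4·row1 → [0,0,-5,-4]
  row3 -= -1·row1 → [0,0,-25,-15]
  row3 -= 5·row2 → [0,0,0,5]

L=[[1,0,0,0],[3,1,0,0],[5,4,1,0],[0,-1,5,1]] U=[[3,-5,-2,5],[0,5,-2,1],[0,0,-5,-4],[0,0,0,5]]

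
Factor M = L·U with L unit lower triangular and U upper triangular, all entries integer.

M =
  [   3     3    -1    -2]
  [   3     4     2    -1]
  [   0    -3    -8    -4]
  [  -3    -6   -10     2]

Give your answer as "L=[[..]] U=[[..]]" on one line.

L=[[1,0,0,0],[1,1,0,0],[0,-3,1,0],[-1,-3,-2,1]] U=[[3,3,-1,-2],[0,1,3,1],[0,0,1,-1],[0,0,0,1]]

  r1 -= 1·r0 → [0,1,3,1]
  r2 -= 0·r0 → [0,-3,-8,-4]
  r3 -= -1·r0 → [0,-3,-11,0]
  r2 -= -3·r1 → [0,0,1,-1]
  r3 -= -3·r1 → [0,0,-2,3]
  r3 -= -2·r2 → [0,0,0,1]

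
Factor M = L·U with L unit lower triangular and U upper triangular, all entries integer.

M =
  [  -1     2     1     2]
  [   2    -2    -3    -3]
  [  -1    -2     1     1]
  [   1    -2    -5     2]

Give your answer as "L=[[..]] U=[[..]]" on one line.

  r1 -= -2·r0 → [0,2,-1,1]
  r2 -= 1·r0 → [0,-4,0,-1]
  r3 -= -1·r0 → [0,0,-4,4]
  r2 -= -2·r1 → [0,0,-2,1]
  r3 -= 0·r1 → [0,0,-4,4]
  r3 -= 2·r2 → [0,0,0,2]

L=[[1,0,0,0],[-2,1,0,0],[1,-2,1,0],[-1,0,2,1]] U=[[-1,2,1,2],[0,2,-1,1],[0,0,-2,1],[0,0,0,2]]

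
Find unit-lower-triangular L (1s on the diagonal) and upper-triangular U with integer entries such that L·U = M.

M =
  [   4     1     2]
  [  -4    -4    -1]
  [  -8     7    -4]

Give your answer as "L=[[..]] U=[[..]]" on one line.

L=[[1,0,0],[-1,1,0],[-2,-3,1]] U=[[4,1,2],[0,-3,1],[0,0,3]]

  r1 -= -1·r0 → [0,-3,1]
  r2 -= -2·r0 → [0,9,0]
  r2 -= -3·r1 → [0,0,3]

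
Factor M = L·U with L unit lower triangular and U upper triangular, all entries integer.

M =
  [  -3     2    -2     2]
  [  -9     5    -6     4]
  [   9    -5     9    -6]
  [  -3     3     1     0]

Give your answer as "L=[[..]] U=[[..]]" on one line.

  row1 -= 3·row0 → [0,-1,0,-2]
  row2 -= -3·row0 → [0,1,3,0]
  row3 -= 1·row0 → [0,1,3,-2]
  row2 -= -1·row1 → [0,0,3,-2]
  row3 -= -1·row1 → [0,0,3,-4]
  row3 -= 1·row2 → [0,0,0,-2]

L=[[1,0,0,0],[3,1,0,0],[-3,-1,1,0],[1,-1,1,1]] U=[[-3,2,-2,2],[0,-1,0,-2],[0,0,3,-2],[0,0,0,-2]]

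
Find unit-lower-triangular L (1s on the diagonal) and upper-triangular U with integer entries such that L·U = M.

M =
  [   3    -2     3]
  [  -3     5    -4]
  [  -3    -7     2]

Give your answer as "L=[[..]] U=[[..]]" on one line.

  R1 -= -1·R0 → [0,3,-1]
  R2 -= -1·R0 → [0,-9,5]
  R2 -= -3·R1 → [0,0,2]

L=[[1,0,0],[-1,1,0],[-1,-3,1]] U=[[3,-2,3],[0,3,-1],[0,0,2]]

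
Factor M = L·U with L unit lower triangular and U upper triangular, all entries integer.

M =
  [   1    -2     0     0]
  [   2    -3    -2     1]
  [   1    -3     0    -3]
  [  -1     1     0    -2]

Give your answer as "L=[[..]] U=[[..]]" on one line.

L=[[1,0,0,0],[2,1,0,0],[1,-1,1,0],[-1,-1,1,1]] U=[[1,-2,0,0],[0,1,-2,1],[0,0,-2,-2],[0,0,0,1]]

  r1 -= 2·r0 → [0,1,-2,1]
  r2 -= 1·r0 → [0,-1,0,-3]
  r3 -= -1·r0 → [0,-1,0,-2]
  r2 -= -1·r1 → [0,0,-2,-2]
  r3 -= -1·r1 → [0,0,-2,-1]
  r3 -= 1·r2 → [0,0,0,1]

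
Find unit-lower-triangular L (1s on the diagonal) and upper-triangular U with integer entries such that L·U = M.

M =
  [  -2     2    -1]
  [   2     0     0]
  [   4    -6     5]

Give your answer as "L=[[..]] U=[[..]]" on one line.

L=[[1,0,0],[-1,1,0],[-2,-1,1]] U=[[-2,2,-1],[0,2,-1],[0,0,2]]

  r1 -= -1·r0 → [0,2,-1]
  r2 -= -2·r0 → [0,-2,3]
  r2 -= -1·r1 → [0,0,2]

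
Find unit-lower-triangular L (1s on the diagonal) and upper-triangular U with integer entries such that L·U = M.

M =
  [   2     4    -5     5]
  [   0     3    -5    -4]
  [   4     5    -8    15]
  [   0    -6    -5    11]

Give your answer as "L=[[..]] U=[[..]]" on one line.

  row1 -= 0·row0 → [0,3,-5,-4]
  row2 -= 2·row0 → [0,-3,2,5]
  row3 -= 0·row0 → [0,-6,-5,11]
  row2 -= -1·row1 → [0,0,-3,1]
  row3 -= -2·row1 → [0,0,-15,3]
  row3 -= 5·row2 → [0,0,0,-2]

L=[[1,0,0,0],[0,1,0,0],[2,-1,1,0],[0,-2,5,1]] U=[[2,4,-5,5],[0,3,-5,-4],[0,0,-3,1],[0,0,0,-2]]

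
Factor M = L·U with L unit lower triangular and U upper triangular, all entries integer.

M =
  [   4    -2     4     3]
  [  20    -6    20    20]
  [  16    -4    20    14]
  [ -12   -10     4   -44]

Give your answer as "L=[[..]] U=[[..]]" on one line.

L=[[1,0,0,0],[5,1,0,0],[4,1,1,0],[-3,-4,4,1]] U=[[4,-2,4,3],[0,4,0,5],[0,0,4,-3],[0,0,0,-3]]

  R1 -= 5·R0 → [0,4,0,5]
  R2 -= 4·R0 → [0,4,4,2]
  R3 -= -3·R0 → [0,-16,16,-35]
  R2 -= 1·R1 → [0,0,4,-3]
  R3 -= -4·R1 → [0,0,16,-15]
  R3 -= 4·R2 → [0,0,0,-3]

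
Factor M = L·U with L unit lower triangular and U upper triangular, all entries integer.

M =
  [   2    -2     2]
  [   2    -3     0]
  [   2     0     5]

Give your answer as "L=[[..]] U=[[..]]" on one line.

  R1 -= 1·R0 → [0,-1,-2]
  R2 -= 1·R0 → [0,2,3]
  R2 -= -2·R1 → [0,0,-1]

L=[[1,0,0],[1,1,0],[1,-2,1]] U=[[2,-2,2],[0,-1,-2],[0,0,-1]]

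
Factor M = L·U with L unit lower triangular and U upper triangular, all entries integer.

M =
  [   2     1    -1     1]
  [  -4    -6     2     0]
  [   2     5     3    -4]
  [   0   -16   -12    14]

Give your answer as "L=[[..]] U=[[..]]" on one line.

L=[[1,0,0,0],[-2,1,0,0],[1,-1,1,0],[0,4,-3,1]] U=[[2,1,-1,1],[0,-4,0,2],[0,0,4,-3],[0,0,0,-3]]

  r1 -= -2·r0 → [0,-4,0,2]
  r2 -= 1·r0 → [0,4,4,-5]
  r3 -= 0·r0 → [0,-16,-12,14]
  r2 -= -1·r1 → [0,0,4,-3]
  r3 -= 4·r1 → [0,0,-12,6]
  r3 -= -3·r2 → [0,0,0,-3]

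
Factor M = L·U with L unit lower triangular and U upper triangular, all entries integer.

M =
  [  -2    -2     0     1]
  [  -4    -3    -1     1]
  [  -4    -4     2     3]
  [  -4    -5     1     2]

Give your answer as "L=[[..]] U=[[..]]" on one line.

L=[[1,0,0,0],[2,1,0,0],[2,0,1,0],[2,-1,0,1]] U=[[-2,-2,0,1],[0,1,-1,-1],[0,0,2,1],[0,0,0,-1]]

  row1 -= 2·row0 → [0,1,-1,-1]
  row2 -= 2·row0 → [0,0,2,1]
  row3 -= 2·row0 → [0,-1,1,0]
  row2 -= 0·row1 → [0,0,2,1]
  row3 -= -1·row1 → [0,0,0,-1]
  row3 -= 0·row2 → [0,0,0,-1]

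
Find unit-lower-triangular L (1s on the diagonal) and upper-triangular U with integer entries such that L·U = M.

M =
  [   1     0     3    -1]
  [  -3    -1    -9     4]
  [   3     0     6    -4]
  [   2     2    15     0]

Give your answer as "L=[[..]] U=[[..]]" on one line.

L=[[1,0,0,0],[-3,1,0,0],[3,0,1,0],[2,-2,-3,1]] U=[[1,0,3,-1],[0,-1,0,1],[0,0,-3,-1],[0,0,0,1]]

  r1 -= -3·r0 → [0,-1,0,1]
  r2 -= 3·r0 → [0,0,-3,-1]
  r3 -= 2·r0 → [0,2,9,2]
  r2 -= 0·r1 → [0,0,-3,-1]
  r3 -= -2·r1 → [0,0,9,4]
  r3 -= -3·r2 → [0,0,0,1]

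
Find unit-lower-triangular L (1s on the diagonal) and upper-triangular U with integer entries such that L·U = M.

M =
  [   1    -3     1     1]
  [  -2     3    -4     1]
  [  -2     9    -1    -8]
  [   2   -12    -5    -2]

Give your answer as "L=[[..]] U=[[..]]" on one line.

  row1 -= -2·row0 → [0,-3,-2,3]
  row2 -= -2·row0 → [0,3,1,-6]
  row3 -= 2·row0 → [0,-6,-7,-4]
  row2 -= -1·row1 → [0,0,-1,-3]
  row3 -= 2·row1 → [0,0,-3,-10]
  row3 -= 3·row2 → [0,0,0,-1]

L=[[1,0,0,0],[-2,1,0,0],[-2,-1,1,0],[2,2,3,1]] U=[[1,-3,1,1],[0,-3,-2,3],[0,0,-1,-3],[0,0,0,-1]]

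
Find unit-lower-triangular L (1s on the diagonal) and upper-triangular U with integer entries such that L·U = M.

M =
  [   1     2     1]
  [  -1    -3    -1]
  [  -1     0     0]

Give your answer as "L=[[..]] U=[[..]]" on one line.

  R1 -= -1·R0 → [0,-1,0]
  R2 -= -1·R0 → [0,2,1]
  R2 -= -2·R1 → [0,0,1]

L=[[1,0,0],[-1,1,0],[-1,-2,1]] U=[[1,2,1],[0,-1,0],[0,0,1]]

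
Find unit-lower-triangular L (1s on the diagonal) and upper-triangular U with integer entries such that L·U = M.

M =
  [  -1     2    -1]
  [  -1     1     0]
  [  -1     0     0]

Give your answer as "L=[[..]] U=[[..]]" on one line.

  R1 -= 1·R0 → [0,-1,1]
  R2 -= 1·R0 → [0,-2,1]
  R2 -= 2·R1 → [0,0,-1]

L=[[1,0,0],[1,1,0],[1,2,1]] U=[[-1,2,-1],[0,-1,1],[0,0,-1]]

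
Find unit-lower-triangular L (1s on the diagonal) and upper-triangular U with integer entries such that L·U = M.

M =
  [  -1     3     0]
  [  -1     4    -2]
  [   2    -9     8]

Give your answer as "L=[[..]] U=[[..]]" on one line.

L=[[1,0,0],[1,1,0],[-2,-3,1]] U=[[-1,3,0],[0,1,-2],[0,0,2]]

  R1 -= 1·R0 → [0,1,-2]
  R2 -= -2·R0 → [0,-3,8]
  R2 -= -3·R1 → [0,0,2]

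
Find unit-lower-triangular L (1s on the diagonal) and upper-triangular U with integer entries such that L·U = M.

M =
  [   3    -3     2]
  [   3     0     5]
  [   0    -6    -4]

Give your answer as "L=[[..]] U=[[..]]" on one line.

L=[[1,0,0],[1,1,0],[0,-2,1]] U=[[3,-3,2],[0,3,3],[0,0,2]]

  row1 -= 1·row0 → [0,3,3]
  row2 -= 0·row0 → [0,-6,-4]
  row2 -= -2·row1 → [0,0,2]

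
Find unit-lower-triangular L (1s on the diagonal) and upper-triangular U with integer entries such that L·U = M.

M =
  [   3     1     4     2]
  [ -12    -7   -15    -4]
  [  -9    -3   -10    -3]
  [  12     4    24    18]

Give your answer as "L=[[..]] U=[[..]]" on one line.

  row1 -= -4·row0 → [0,-3,1,4]
  row2 -= -3·row0 → [0,0,2,3]
  row3 -= 4·row0 → [0,0,8,10]
  row2 -= 0·row1 → [0,0,2,3]
  row3 -= 0·row1 → [0,0,8,10]
  row3 -= 4·row2 → [0,0,0,-2]

L=[[1,0,0,0],[-4,1,0,0],[-3,0,1,0],[4,0,4,1]] U=[[3,1,4,2],[0,-3,1,4],[0,0,2,3],[0,0,0,-2]]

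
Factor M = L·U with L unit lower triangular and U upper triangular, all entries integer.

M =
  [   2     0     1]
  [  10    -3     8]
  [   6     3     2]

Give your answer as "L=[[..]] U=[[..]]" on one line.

L=[[1,0,0],[5,1,0],[3,-1,1]] U=[[2,0,1],[0,-3,3],[0,0,2]]

  r1 -= 5·r0 → [0,-3,3]
  r2 -= 3·r0 → [0,3,-1]
  r2 -= -1·r1 → [0,0,2]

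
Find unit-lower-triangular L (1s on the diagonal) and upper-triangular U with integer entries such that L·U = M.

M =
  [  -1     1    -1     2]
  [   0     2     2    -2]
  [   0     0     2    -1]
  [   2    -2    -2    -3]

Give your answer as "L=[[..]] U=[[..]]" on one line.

  row1 -= 0·row0 → [0,2,2,-2]
  row2 -= 0·row0 → [0,0,2,-1]
  row3 -= -2·row0 → [0,0,-4,1]
  row2 -= 0·row1 → [0,0,2,-1]
  row3 -= 0·row1 → [0,0,-4,1]
  row3 -= -2·row2 → [0,0,0,-1]

L=[[1,0,0,0],[0,1,0,0],[0,0,1,0],[-2,0,-2,1]] U=[[-1,1,-1,2],[0,2,2,-2],[0,0,2,-1],[0,0,0,-1]]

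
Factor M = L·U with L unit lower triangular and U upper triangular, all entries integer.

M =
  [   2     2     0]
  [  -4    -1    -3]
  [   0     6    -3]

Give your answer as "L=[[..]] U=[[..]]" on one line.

  r1 -= -2·r0 → [0,3,-3]
  r2 -= 0·r0 → [0,6,-3]
  r2 -= 2·r1 → [0,0,3]

L=[[1,0,0],[-2,1,0],[0,2,1]] U=[[2,2,0],[0,3,-3],[0,0,3]]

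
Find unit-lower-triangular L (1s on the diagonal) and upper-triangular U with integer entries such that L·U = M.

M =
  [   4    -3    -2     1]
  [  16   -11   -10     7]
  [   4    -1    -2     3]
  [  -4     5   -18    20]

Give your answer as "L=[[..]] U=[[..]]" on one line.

  row1 -= 4·row0 → [0,1,-2,3]
  row2 -= 1·row0 → [0,2,0,2]
  row3 -= -1·row0 → [0,2,-20,21]
  row2 -= 2·row1 → [0,0,4,-4]
  row3 -= 2·row1 → [0,0,-16,15]
  row3 -= -4·row2 → [0,0,0,-1]

L=[[1,0,0,0],[4,1,0,0],[1,2,1,0],[-1,2,-4,1]] U=[[4,-3,-2,1],[0,1,-2,3],[0,0,4,-4],[0,0,0,-1]]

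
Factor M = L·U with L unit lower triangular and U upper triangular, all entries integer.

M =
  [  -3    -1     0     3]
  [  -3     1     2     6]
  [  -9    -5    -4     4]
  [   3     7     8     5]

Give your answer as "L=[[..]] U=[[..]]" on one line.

  row1 -= 1·row0 → [0,2,2,3]
  row2 -= 3·row0 → [0,-2,-4,-5]
  row3 -= -1·row0 → [0,6,8,8]
  row2 -= -1·row1 → [0,0,-2,-2]
  row3 -= 3·row1 → [0,0,2,-1]
  row3 -= -1·row2 → [0,0,0,-3]

L=[[1,0,0,0],[1,1,0,0],[3,-1,1,0],[-1,3,-1,1]] U=[[-3,-1,0,3],[0,2,2,3],[0,0,-2,-2],[0,0,0,-3]]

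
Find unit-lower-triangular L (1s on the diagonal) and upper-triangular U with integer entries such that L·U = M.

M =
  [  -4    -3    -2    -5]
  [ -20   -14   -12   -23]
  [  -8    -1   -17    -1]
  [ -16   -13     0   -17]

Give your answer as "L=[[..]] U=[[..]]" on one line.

L=[[1,0,0,0],[5,1,0,0],[2,5,1,0],[4,-1,-2,1]] U=[[-4,-3,-2,-5],[0,1,-2,2],[0,0,-3,-1],[0,0,0,3]]

  r1 -= 5·r0 → [0,1,-2,2]
  r2 -= 2·r0 → [0,5,-13,9]
  r3 -= 4·r0 → [0,-1,8,3]
  r2 -= 5·r1 → [0,0,-3,-1]
  r3 -= -1·r1 → [0,0,6,5]
  r3 -= -2·r2 → [0,0,0,3]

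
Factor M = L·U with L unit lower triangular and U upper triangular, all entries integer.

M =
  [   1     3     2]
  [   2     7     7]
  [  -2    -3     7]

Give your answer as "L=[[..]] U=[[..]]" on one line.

  r1 -= 2·r0 → [0,1,3]
  r2 -= -2·r0 → [0,3,11]
  r2 -= 3·r1 → [0,0,2]

L=[[1,0,0],[2,1,0],[-2,3,1]] U=[[1,3,2],[0,1,3],[0,0,2]]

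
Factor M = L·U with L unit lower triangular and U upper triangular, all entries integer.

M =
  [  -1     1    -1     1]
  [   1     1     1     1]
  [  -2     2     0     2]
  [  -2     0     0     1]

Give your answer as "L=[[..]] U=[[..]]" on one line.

  R1 -= -1·R0 → [0,2,0,2]
  R2 -= 2·R0 → [0,0,2,0]
  R3 -= 2·R0 → [0,-2,2,-1]
  R2 -= 0·R1 → [0,0,2,0]
  R3 -= -1·R1 → [0,0,2,1]
  R3 -= 1·R2 → [0,0,0,1]

L=[[1,0,0,0],[-1,1,0,0],[2,0,1,0],[2,-1,1,1]] U=[[-1,1,-1,1],[0,2,0,2],[0,0,2,0],[0,0,0,1]]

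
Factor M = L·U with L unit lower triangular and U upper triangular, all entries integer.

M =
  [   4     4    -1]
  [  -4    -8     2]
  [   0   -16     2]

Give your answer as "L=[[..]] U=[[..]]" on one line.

L=[[1,0,0],[-1,1,0],[0,4,1]] U=[[4,4,-1],[0,-4,1],[0,0,-2]]

  r1 -= -1·r0 → [0,-4,1]
  r2 -= 0·r0 → [0,-16,2]
  r2 -= 4·r1 → [0,0,-2]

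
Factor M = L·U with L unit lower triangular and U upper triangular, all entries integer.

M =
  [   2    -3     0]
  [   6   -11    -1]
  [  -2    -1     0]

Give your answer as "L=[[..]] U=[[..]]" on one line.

L=[[1,0,0],[3,1,0],[-1,2,1]] U=[[2,-3,0],[0,-2,-1],[0,0,2]]

  r1 -= 3·r0 → [0,-2,-1]
  r2 -= -1·r0 → [0,-4,0]
  r2 -= 2·r1 → [0,0,2]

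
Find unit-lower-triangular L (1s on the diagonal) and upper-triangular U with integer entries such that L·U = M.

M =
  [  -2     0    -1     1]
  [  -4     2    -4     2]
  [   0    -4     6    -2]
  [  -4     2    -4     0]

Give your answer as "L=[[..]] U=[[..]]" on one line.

L=[[1,0,0,0],[2,1,0,0],[0,-2,1,0],[2,1,0,1]] U=[[-2,0,-1,1],[0,2,-2,0],[0,0,2,-2],[0,0,0,-2]]

  R1 -= 2·R0 → [0,2,-2,0]
  R2 -= 0·R0 → [0,-4,6,-2]
  R3 -= 2·R0 → [0,2,-2,-2]
  R2 -= -2·R1 → [0,0,2,-2]
  R3 -= 1·R1 → [0,0,0,-2]
  R3 -= 0·R2 → [0,0,0,-2]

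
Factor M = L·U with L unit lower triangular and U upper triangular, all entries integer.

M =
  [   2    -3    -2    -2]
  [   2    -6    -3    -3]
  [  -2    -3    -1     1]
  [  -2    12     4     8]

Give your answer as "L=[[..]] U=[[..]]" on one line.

L=[[1,0,0,0],[1,1,0,0],[-1,2,1,0],[-1,-3,1,1]] U=[[2,-3,-2,-2],[0,-3,-1,-1],[0,0,-1,1],[0,0,0,2]]

  r1 -= 1·r0 → [0,-3,-1,-1]
  r2 -= -1·r0 → [0,-6,-3,-1]
  r3 -= -1·r0 → [0,9,2,6]
  r2 -= 2·r1 → [0,0,-1,1]
  r3 -= -3·r1 → [0,0,-1,3]
  r3 -= 1·r2 → [0,0,0,2]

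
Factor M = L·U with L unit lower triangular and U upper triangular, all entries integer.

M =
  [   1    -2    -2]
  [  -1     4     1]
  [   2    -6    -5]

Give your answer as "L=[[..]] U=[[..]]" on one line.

  R1 -= -1·R0 → [0,2,-1]
  R2 -= 2·R0 → [0,-2,-1]
  R2 -= -1·R1 → [0,0,-2]

L=[[1,0,0],[-1,1,0],[2,-1,1]] U=[[1,-2,-2],[0,2,-1],[0,0,-2]]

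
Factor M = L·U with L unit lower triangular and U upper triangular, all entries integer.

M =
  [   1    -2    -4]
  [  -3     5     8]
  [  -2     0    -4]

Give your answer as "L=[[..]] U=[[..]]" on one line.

L=[[1,0,0],[-3,1,0],[-2,4,1]] U=[[1,-2,-4],[0,-1,-4],[0,0,4]]

  R1 -= -3·R0 → [0,-1,-4]
  R2 -= -2·R0 → [0,-4,-12]
  R2 -= 4·R1 → [0,0,4]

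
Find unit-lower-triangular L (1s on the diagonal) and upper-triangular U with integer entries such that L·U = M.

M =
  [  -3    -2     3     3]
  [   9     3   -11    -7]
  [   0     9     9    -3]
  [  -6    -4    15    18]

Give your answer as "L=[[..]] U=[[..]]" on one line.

  R1 -= -3·R0 → [0,-3,-2,2]
  R2 -= 0·R0 → [0,9,9,-3]
  R3 -= 2·R0 → [0,0,9,12]
  R2 -= -3·R1 → [0,0,3,3]
  R3 -= 0·R1 → [0,0,9,12]
  R3 -= 3·R2 → [0,0,0,3]

L=[[1,0,0,0],[-3,1,0,0],[0,-3,1,0],[2,0,3,1]] U=[[-3,-2,3,3],[0,-3,-2,2],[0,0,3,3],[0,0,0,3]]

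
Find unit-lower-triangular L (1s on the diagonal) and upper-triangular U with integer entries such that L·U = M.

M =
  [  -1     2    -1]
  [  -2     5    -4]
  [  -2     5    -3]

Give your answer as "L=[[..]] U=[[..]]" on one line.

  r1 -= 2·r0 → [0,1,-2]
  r2 -= 2·r0 → [0,1,-1]
  r2 -= 1·r1 → [0,0,1]

L=[[1,0,0],[2,1,0],[2,1,1]] U=[[-1,2,-1],[0,1,-2],[0,0,1]]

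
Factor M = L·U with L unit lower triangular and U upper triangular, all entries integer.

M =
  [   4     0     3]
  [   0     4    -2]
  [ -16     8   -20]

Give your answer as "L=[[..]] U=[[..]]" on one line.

  R1 -= 0·R0 → [0,4,-2]
  R2 -= -4·R0 → [0,8,-8]
  R2 -= 2·R1 → [0,0,-4]

L=[[1,0,0],[0,1,0],[-4,2,1]] U=[[4,0,3],[0,4,-2],[0,0,-4]]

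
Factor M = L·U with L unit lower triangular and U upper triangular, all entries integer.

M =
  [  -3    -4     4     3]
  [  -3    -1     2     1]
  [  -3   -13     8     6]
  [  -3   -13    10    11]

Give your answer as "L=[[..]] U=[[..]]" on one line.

  R1 -= 1·R0 → [0,3,-2,-2]
  R2 -= 1·R0 → [0,-9,4,3]
  R3 -= 1·R0 → [0,-9,6,8]
  R2 -= -3·R1 → [0,0,-2,-3]
  R3 -= -3·R1 → [0,0,0,2]
  R3 -= 0·R2 → [0,0,0,2]

L=[[1,0,0,0],[1,1,0,0],[1,-3,1,0],[1,-3,0,1]] U=[[-3,-4,4,3],[0,3,-2,-2],[0,0,-2,-3],[0,0,0,2]]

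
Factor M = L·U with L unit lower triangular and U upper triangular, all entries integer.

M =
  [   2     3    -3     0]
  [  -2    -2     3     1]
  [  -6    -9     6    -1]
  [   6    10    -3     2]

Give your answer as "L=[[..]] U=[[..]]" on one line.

  R1 -= -1·R0 → [0,1,0,1]
  R2 -= -3·R0 → [0,0,-3,-1]
  R3 -= 3·R0 → [0,1,6,2]
  R2 -= 0·R1 → [0,0,-3,-1]
  R3 -= 1·R1 → [0,0,6,1]
  R3 -= -2·R2 → [0,0,0,-1]

L=[[1,0,0,0],[-1,1,0,0],[-3,0,1,0],[3,1,-2,1]] U=[[2,3,-3,0],[0,1,0,1],[0,0,-3,-1],[0,0,0,-1]]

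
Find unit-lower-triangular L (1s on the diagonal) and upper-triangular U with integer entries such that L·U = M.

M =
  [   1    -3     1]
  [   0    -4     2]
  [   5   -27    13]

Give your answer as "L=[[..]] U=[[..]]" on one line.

L=[[1,0,0],[0,1,0],[5,3,1]] U=[[1,-3,1],[0,-4,2],[0,0,2]]

  R1 -= 0·R0 → [0,-4,2]
  R2 -= 5·R0 → [0,-12,8]
  R2 -= 3·R1 → [0,0,2]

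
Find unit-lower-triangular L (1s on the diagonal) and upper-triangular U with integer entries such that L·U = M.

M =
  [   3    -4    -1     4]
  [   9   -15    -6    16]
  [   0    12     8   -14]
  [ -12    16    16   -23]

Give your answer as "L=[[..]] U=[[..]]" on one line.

L=[[1,0,0,0],[3,1,0,0],[0,-4,1,0],[-4,0,-3,1]] U=[[3,-4,-1,4],[0,-3,-3,4],[0,0,-4,2],[0,0,0,-1]]

  R1 -= 3·R0 → [0,-3,-3,4]
  R2 -= 0·R0 → [0,12,8,-14]
  R3 -= -4·R0 → [0,0,12,-7]
  R2 -= -4·R1 → [0,0,-4,2]
  R3 -= 0·R1 → [0,0,12,-7]
  R3 -= -3·R2 → [0,0,0,-1]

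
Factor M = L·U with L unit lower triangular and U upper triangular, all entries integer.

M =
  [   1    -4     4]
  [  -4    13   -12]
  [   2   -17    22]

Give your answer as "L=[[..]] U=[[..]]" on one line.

L=[[1,0,0],[-4,1,0],[2,3,1]] U=[[1,-4,4],[0,-3,4],[0,0,2]]

  row1 -= -4·row0 → [0,-3,4]
  row2 -= 2·row0 → [0,-9,14]
  row2 -= 3·row1 → [0,0,2]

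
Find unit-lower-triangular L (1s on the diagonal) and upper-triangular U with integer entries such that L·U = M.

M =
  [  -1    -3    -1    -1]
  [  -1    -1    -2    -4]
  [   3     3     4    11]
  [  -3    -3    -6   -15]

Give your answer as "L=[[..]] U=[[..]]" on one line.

  row1 -= 1·row0 → [0,2,-1,-3]
  row2 -= -3·row0 → [0,-6,1,8]
  row3 -= 3·row0 → [0,6,-3,-12]
  row2 -= -3·row1 → [0,0,-2,-1]
  row3 -= 3·row1 → [0,0,0,-3]
  row3 -= 0·row2 → [0,0,0,-3]

L=[[1,0,0,0],[1,1,0,0],[-3,-3,1,0],[3,3,0,1]] U=[[-1,-3,-1,-1],[0,2,-1,-3],[0,0,-2,-1],[0,0,0,-3]]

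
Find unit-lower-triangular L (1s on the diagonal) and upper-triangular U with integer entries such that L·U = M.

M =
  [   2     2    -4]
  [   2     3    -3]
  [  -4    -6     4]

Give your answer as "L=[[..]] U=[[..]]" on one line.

  r1 -= 1·r0 → [0,1,1]
  r2 -= -2·r0 → [0,-2,-4]
  r2 -= -2·r1 → [0,0,-2]

L=[[1,0,0],[1,1,0],[-2,-2,1]] U=[[2,2,-4],[0,1,1],[0,0,-2]]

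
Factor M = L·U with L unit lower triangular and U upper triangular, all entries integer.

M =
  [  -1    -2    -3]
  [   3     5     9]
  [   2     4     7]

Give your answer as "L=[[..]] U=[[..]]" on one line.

L=[[1,0,0],[-3,1,0],[-2,0,1]] U=[[-1,-2,-3],[0,-1,0],[0,0,1]]

  r1 -= -3·r0 → [0,-1,0]
  r2 -= -2·r0 → [0,0,1]
  r2 -= 0·r1 → [0,0,1]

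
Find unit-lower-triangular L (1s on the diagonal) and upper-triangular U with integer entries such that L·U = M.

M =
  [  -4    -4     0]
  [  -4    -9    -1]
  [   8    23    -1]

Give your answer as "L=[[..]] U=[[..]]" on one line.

  R1 -= 1·R0 → [0,-5,-1]
  R2 -= -2·R0 → [0,15,-1]
  R2 -= -3·R1 → [0,0,-4]

L=[[1,0,0],[1,1,0],[-2,-3,1]] U=[[-4,-4,0],[0,-5,-1],[0,0,-4]]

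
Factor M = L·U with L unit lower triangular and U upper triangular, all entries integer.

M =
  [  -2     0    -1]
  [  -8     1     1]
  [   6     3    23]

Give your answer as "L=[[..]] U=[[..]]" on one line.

  r1 -= 4·r0 → [0,1,5]
  r2 -= -3·r0 → [0,3,20]
  r2 -= 3·r1 → [0,0,5]

L=[[1,0,0],[4,1,0],[-3,3,1]] U=[[-2,0,-1],[0,1,5],[0,0,5]]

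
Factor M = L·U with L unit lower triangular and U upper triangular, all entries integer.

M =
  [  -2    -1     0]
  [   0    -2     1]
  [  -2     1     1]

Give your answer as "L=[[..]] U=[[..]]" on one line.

  r1 -= 0·r0 → [0,-2,1]
  r2 -= 1·r0 → [0,2,1]
  r2 -= -1·r1 → [0,0,2]

L=[[1,0,0],[0,1,0],[1,-1,1]] U=[[-2,-1,0],[0,-2,1],[0,0,2]]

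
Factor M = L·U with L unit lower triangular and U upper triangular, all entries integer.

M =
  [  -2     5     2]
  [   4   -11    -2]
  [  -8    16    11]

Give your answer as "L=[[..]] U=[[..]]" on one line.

  r1 -= -2·r0 → [0,-1,2]
  r2 -= 4·r0 → [0,-4,3]
  r2 -= 4·r1 → [0,0,-5]

L=[[1,0,0],[-2,1,0],[4,4,1]] U=[[-2,5,2],[0,-1,2],[0,0,-5]]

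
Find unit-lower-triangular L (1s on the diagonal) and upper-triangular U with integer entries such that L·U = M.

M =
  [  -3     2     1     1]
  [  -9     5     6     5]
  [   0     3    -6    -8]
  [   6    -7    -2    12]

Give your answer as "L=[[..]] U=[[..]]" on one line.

L=[[1,0,0,0],[3,1,0,0],[0,-3,1,0],[-2,3,-3,1]] U=[[-3,2,1,1],[0,-1,3,2],[0,0,3,-2],[0,0,0,2]]

  R1 -= 3·R0 → [0,-1,3,2]
  R2 -= 0·R0 → [0,3,-6,-8]
  R3 -= -2·R0 → [0,-3,0,14]
  R2 -= -3·R1 → [0,0,3,-2]
  R3 -= 3·R1 → [0,0,-9,8]
  R3 -= -3·R2 → [0,0,0,2]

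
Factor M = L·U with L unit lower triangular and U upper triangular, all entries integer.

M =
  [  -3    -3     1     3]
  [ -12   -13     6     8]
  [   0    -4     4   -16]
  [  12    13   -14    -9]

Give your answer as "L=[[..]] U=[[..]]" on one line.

  R1 -= 4·R0 → [0,-1,2,-4]
  R2 -= 0·R0 → [0,-4,4,-16]
  R3 -= -4·R0 → [0,1,-10,3]
  R2 -= 4·R1 → [0,0,-4,0]
  R3 -= -1·R1 → [0,0,-8,-1]
  R3 -= 2·R2 → [0,0,0,-1]

L=[[1,0,0,0],[4,1,0,0],[0,4,1,0],[-4,-1,2,1]] U=[[-3,-3,1,3],[0,-1,2,-4],[0,0,-4,0],[0,0,0,-1]]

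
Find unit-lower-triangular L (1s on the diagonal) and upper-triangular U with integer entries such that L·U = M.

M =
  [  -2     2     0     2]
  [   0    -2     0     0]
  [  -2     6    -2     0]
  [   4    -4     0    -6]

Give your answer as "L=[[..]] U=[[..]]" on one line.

  R1 -= 0·R0 → [0,-2,0,0]
  R2 -= 1·R0 → [0,4,-2,-2]
  R3 -= -2·R0 → [0,0,0,-2]
  R2 -= -2·R1 → [0,0,-2,-2]
  R3 -= 0·R1 → [0,0,0,-2]
  R3 -= 0·R2 → [0,0,0,-2]

L=[[1,0,0,0],[0,1,0,0],[1,-2,1,0],[-2,0,0,1]] U=[[-2,2,0,2],[0,-2,0,0],[0,0,-2,-2],[0,0,0,-2]]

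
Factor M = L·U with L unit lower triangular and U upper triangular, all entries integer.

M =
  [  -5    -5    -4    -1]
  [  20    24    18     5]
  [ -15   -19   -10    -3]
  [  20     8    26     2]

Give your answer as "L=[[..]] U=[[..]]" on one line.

L=[[1,0,0,0],[-4,1,0,0],[3,-1,1,0],[-4,-3,4,1]] U=[[-5,-5,-4,-1],[0,4,2,1],[0,0,4,1],[0,0,0,-3]]

  row1 -= -4·row0 → [0,4,2,1]
  row2 -= 3·row0 → [0,-4,2,0]
  row3 -= -4·row0 → [0,-12,10,-2]
  row2 -= -1·row1 → [0,0,4,1]
  row3 -= -3·row1 → [0,0,16,1]
  row3 -= 4·row2 → [0,0,0,-3]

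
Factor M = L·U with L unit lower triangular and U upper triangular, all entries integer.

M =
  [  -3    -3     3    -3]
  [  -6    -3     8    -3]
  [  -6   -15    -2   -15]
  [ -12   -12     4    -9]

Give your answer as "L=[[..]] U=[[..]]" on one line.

L=[[1,0,0,0],[2,1,0,0],[2,-3,1,0],[4,0,4,1]] U=[[-3,-3,3,-3],[0,3,2,3],[0,0,-2,0],[0,0,0,3]]

  r1 -= 2·r0 → [0,3,2,3]
  r2 -= 2·r0 → [0,-9,-8,-9]
  r3 -= 4·r0 → [0,0,-8,3]
  r2 -= -3·r1 → [0,0,-2,0]
  r3 -= 0·r1 → [0,0,-8,3]
  r3 -= 4·r2 → [0,0,0,3]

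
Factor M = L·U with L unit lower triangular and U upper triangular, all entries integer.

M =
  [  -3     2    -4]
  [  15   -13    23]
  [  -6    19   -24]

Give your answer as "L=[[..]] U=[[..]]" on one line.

L=[[1,0,0],[-5,1,0],[2,-5,1]] U=[[-3,2,-4],[0,-3,3],[0,0,-1]]

  row1 -= -5·row0 → [0,-3,3]
  row2 -= 2·row0 → [0,15,-16]
  row2 -= -5·row1 → [0,0,-1]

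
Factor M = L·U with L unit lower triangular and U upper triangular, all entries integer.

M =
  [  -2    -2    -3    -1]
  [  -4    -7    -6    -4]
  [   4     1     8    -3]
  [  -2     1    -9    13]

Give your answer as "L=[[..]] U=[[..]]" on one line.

L=[[1,0,0,0],[2,1,0,0],[-2,1,1,0],[1,-1,-3,1]] U=[[-2,-2,-3,-1],[0,-3,0,-2],[0,0,2,-3],[0,0,0,3]]

  R1 -= 2·R0 → [0,-3,0,-2]
  R2 -= -2·R0 → [0,-3,2,-5]
  R3 -= 1·R0 → [0,3,-6,14]
  R2 -= 1·R1 → [0,0,2,-3]
  R3 -= -1·R1 → [0,0,-6,12]
  R3 -= -3·R2 → [0,0,0,3]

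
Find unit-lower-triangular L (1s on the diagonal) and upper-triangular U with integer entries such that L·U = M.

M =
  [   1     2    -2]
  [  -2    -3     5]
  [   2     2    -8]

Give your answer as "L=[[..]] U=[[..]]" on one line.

L=[[1,0,0],[-2,1,0],[2,-2,1]] U=[[1,2,-2],[0,1,1],[0,0,-2]]

  R1 -= -2·R0 → [0,1,1]
  R2 -= 2·R0 → [0,-2,-4]
  R2 -= -2·R1 → [0,0,-2]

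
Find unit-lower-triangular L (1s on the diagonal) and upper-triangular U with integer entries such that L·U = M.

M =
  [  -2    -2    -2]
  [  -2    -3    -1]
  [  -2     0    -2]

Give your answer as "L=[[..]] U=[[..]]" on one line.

  row1 -= 1·row0 → [0,-1,1]
  row2 -= 1·row0 → [0,2,0]
  row2 -= -2·row1 → [0,0,2]

L=[[1,0,0],[1,1,0],[1,-2,1]] U=[[-2,-2,-2],[0,-1,1],[0,0,2]]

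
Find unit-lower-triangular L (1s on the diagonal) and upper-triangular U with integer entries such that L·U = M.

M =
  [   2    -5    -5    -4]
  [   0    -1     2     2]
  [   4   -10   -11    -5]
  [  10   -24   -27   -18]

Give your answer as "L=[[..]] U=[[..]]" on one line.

L=[[1,0,0,0],[0,1,0,0],[2,0,1,0],[5,-1,0,1]] U=[[2,-5,-5,-4],[0,-1,2,2],[0,0,-1,3],[0,0,0,4]]

  r1 -= 0·r0 → [0,-1,2,2]
  r2 -= 2·r0 → [0,0,-1,3]
  r3 -= 5·r0 → [0,1,-2,2]
  r2 -= 0·r1 → [0,0,-1,3]
  r3 -= -1·r1 → [0,0,0,4]
  r3 -= 0·r2 → [0,0,0,4]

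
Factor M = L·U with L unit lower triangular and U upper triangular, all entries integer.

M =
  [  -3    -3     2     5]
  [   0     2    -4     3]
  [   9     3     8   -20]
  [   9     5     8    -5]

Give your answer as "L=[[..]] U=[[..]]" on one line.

L=[[1,0,0,0],[0,1,0,0],[-3,-3,1,0],[-3,-2,3,1]] U=[[-3,-3,2,5],[0,2,-4,3],[0,0,2,4],[0,0,0,4]]

  row1 -= 0·row0 → [0,2,-4,3]
  row2 -= -3·row0 → [0,-6,14,-5]
  row3 -= -3·row0 → [0,-4,14,10]
  row2 -= -3·row1 → [0,0,2,4]
  row3 -= -2·row1 → [0,0,6,16]
  row3 -= 3·row2 → [0,0,0,4]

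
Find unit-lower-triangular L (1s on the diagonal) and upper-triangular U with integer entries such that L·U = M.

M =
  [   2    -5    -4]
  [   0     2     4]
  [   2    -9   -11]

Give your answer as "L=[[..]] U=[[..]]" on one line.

L=[[1,0,0],[0,1,0],[1,-2,1]] U=[[2,-5,-4],[0,2,4],[0,0,1]]

  row1 -= 0·row0 → [0,2,4]
  row2 -= 1·row0 → [0,-4,-7]
  row2 -= -2·row1 → [0,0,1]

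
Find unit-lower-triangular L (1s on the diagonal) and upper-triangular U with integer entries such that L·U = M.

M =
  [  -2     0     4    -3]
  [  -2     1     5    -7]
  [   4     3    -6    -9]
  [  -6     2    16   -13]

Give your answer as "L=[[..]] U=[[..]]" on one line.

  row1 -= 1·row0 → [0,1,1,-4]
  row2 -= -2·row0 → [0,3,2,-15]
  row3 -= 3·row0 → [0,2,4,-4]
  row2 -= 3·row1 → [0,0,-1,-3]
  row3 -= 2·row1 → [0,0,2,4]
  row3 -= -2·row2 → [0,0,0,-2]

L=[[1,0,0,0],[1,1,0,0],[-2,3,1,0],[3,2,-2,1]] U=[[-2,0,4,-3],[0,1,1,-4],[0,0,-1,-3],[0,0,0,-2]]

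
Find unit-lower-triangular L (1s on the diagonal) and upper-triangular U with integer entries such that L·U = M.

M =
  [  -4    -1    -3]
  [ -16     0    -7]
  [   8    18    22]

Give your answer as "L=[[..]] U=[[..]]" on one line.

  row1 -= 4·row0 → [0,4,5]
  row2 -= -2·row0 → [0,16,16]
  row2 -= 4·row1 → [0,0,-4]

L=[[1,0,0],[4,1,0],[-2,4,1]] U=[[-4,-1,-3],[0,4,5],[0,0,-4]]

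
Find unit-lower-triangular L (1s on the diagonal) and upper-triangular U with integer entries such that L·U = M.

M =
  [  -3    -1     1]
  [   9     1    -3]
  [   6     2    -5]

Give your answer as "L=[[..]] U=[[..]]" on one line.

L=[[1,0,0],[-3,1,0],[-2,0,1]] U=[[-3,-1,1],[0,-2,0],[0,0,-3]]

  r1 -= -3·r0 → [0,-2,0]
  r2 -= -2·r0 → [0,0,-3]
  r2 -= 0·r1 → [0,0,-3]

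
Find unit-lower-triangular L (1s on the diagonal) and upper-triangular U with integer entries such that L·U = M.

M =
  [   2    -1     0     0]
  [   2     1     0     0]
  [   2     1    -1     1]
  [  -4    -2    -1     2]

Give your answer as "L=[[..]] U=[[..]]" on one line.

L=[[1,0,0,0],[1,1,0,0],[1,1,1,0],[-2,-2,1,1]] U=[[2,-1,0,0],[0,2,0,0],[0,0,-1,1],[0,0,0,1]]

  r1 -= 1·r0 → [0,2,0,0]
  r2 -= 1·r0 → [0,2,-1,1]
  r3 -= -2·r0 → [0,-4,-1,2]
  r2 -= 1·r1 → [0,0,-1,1]
  r3 -= -2·r1 → [0,0,-1,2]
  r3 -= 1·r2 → [0,0,0,1]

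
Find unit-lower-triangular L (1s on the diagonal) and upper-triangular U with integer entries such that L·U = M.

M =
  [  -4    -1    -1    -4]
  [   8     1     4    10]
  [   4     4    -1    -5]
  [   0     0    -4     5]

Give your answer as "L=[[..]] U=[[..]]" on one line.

L=[[1,0,0,0],[-2,1,0,0],[-1,-3,1,0],[0,0,-1,1]] U=[[-4,-1,-1,-4],[0,-1,2,2],[0,0,4,-3],[0,0,0,2]]

  r1 -= -2·r0 → [0,-1,2,2]
  r2 -= -1·r0 → [0,3,-2,-9]
  r3 -= 0·r0 → [0,0,-4,5]
  r2 -= -3·r1 → [0,0,4,-3]
  r3 -= 0·r1 → [0,0,-4,5]
  r3 -= -1·r2 → [0,0,0,2]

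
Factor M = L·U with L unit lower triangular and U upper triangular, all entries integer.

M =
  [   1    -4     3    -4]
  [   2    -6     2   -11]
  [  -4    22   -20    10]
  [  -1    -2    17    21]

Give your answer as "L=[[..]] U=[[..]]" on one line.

L=[[1,0,0,0],[2,1,0,0],[-4,3,1,0],[-1,-3,2,1]] U=[[1,-4,3,-4],[0,2,-4,-3],[0,0,4,3],[0,0,0,2]]

  R1 -= 2·R0 → [0,2,-4,-3]
  R2 -= -4·R0 → [0,6,-8,-6]
  R3 -= -1·R0 → [0,-6,20,17]
  R2 -= 3·R1 → [0,0,4,3]
  R3 -= -3·R1 → [0,0,8,8]
  R3 -= 2·R2 → [0,0,0,2]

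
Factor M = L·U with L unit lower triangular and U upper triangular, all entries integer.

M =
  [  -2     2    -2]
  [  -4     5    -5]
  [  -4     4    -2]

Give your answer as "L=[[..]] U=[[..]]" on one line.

L=[[1,0,0],[2,1,0],[2,0,1]] U=[[-2,2,-2],[0,1,-1],[0,0,2]]

  r1 -= 2·r0 → [0,1,-1]
  r2 -= 2·r0 → [0,0,2]
  r2 -= 0·r1 → [0,0,2]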